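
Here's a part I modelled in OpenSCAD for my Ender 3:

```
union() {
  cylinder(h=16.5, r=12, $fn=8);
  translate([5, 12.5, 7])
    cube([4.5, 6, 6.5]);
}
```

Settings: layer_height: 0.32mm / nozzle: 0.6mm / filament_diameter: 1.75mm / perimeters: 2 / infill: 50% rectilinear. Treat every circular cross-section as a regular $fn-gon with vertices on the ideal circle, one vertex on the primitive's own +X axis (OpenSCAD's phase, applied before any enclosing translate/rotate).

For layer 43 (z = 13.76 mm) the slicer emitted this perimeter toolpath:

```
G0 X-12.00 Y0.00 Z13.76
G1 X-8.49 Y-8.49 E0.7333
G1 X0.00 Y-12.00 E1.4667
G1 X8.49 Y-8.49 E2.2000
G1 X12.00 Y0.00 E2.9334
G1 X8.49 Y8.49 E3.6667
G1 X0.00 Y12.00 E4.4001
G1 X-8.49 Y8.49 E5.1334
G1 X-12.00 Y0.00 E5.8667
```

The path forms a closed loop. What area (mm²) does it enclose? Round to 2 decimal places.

407.52 mm²

Apply the shoelace formula to the sequence of (X, Y) vertices; enclosed area = 407.52 mm².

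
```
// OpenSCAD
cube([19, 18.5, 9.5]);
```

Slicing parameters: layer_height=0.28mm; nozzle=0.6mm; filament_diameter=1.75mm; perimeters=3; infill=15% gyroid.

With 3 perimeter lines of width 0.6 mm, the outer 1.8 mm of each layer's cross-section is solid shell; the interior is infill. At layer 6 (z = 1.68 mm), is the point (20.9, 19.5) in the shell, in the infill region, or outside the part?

outside

At z = 1.68 mm: the 19×18.5 cube contributes its full rectangle. Overall, the cross-section is a single solid region. The nearest boundary edge runs (19.00, 0.00)→(19.00, 18.50); distance from the point to it = 2.15 mm. The point is not inside any of the regions above, so it lies outside the cross-section (2.15 mm from the nearest boundary).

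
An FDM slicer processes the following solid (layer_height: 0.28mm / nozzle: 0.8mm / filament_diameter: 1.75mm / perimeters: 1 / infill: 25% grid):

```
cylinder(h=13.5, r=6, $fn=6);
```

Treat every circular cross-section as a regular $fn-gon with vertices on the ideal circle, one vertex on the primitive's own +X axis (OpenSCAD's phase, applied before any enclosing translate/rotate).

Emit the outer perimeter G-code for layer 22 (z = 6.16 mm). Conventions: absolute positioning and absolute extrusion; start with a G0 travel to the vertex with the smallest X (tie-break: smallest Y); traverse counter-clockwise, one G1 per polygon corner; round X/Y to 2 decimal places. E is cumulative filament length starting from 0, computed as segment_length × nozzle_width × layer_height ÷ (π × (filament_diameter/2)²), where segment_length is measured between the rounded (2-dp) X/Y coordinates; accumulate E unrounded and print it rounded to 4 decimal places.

At z = 6.16 mm: the r=6 cylinder contributes a regular 6-gon of circumradius 6. The outline is a single polygon with 6 vertices. Extrusion per mm of travel: 0.8 × 0.28 / (π × 0.875²) = 0.093128. Accumulating E over each segment gives final E = 3.3539.

G0 X-6.00 Y0.00 Z6.16
G1 X-3.00 Y-5.20 E0.5591
G1 X3.00 Y-5.20 E1.1179
G1 X6.00 Y0.00 E1.6769
G1 X3.00 Y5.20 E2.2360
G1 X-3.00 Y5.20 E2.7948
G1 X-6.00 Y0.00 E3.3539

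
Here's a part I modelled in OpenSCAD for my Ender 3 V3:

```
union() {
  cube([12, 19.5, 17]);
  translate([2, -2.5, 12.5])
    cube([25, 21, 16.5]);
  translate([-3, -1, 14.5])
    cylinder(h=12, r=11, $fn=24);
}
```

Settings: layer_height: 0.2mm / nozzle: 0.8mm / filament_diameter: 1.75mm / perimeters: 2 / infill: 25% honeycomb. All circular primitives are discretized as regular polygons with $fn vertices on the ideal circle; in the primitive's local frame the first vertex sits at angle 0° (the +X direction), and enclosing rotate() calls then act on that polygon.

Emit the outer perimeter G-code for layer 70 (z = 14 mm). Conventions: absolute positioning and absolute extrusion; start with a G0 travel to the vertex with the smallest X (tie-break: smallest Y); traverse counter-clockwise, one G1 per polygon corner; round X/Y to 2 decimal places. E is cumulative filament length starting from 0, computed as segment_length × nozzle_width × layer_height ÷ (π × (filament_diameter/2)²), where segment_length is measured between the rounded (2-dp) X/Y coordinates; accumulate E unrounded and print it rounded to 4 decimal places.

At z = 14 mm: the cube (footprint 12×19.5) is included at this height; the cube at (2, -2.5) is present — its section is the full 25×21 rectangle; the cylinder at (-3, -1) is not intersected at this z (z outside [14.5, 26.5]); Combining (union): the regions partially overlap (shared area 185.00 mm²), so overlapping operands fuse into one piece — 1 connected region. The outline is a single polygon with 8 vertices. Extrusion per mm of travel: 0.8 × 0.2 / (π × 0.875²) = 0.066520. Accumulating E over each segment gives final E = 6.5190.

G0 X0.00 Y0.00 Z14.00
G1 X2.00 Y0.00 E0.1330
G1 X2.00 Y-2.50 E0.2993
G1 X27.00 Y-2.50 E1.9623
G1 X27.00 Y18.50 E3.3593
G1 X12.00 Y18.50 E4.3571
G1 X12.00 Y19.50 E4.4236
G1 X0.00 Y19.50 E5.2218
G1 X0.00 Y0.00 E6.5190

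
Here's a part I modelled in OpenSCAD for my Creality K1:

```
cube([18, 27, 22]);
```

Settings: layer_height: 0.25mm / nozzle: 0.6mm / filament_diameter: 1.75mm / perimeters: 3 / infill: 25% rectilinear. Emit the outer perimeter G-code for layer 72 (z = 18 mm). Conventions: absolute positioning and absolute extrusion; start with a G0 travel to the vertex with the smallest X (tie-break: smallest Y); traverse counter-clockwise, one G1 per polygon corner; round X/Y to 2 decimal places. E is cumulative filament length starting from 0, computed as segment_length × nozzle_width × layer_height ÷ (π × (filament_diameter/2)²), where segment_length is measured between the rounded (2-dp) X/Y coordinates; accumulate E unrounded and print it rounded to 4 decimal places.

At z = 18 mm: the cube (footprint 18×27) is included at this height. The outline is a single polygon with 4 vertices. Extrusion per mm of travel: 0.6 × 0.25 / (π × 0.875²) = 0.062363. Accumulating E over each segment gives final E = 5.6126.

G0 X0.00 Y0.00 Z18.00
G1 X18.00 Y0.00 E1.1225
G1 X18.00 Y27.00 E2.8063
G1 X0.00 Y27.00 E3.9289
G1 X0.00 Y0.00 E5.6126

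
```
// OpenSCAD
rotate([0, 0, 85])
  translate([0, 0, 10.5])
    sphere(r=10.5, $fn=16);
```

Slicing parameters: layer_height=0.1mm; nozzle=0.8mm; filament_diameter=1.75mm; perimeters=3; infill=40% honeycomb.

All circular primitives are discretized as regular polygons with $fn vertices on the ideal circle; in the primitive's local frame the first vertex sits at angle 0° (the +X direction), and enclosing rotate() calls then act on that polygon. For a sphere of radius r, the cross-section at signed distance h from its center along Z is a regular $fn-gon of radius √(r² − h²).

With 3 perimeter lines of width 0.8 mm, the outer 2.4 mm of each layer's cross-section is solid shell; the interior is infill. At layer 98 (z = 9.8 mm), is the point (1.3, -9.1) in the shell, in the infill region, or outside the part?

shell

At z = 9.8 mm: the r=10.5 sphere slices to a regular 16-gon of circumradius 10.477 (√(r²−h²) with h=0.7 from center); (whole slice rotated 85° about Z — lengths, areas and connectivity unchanged). Overall, the cross-section is a single solid region. Undo the 85° rotation: the query point maps to (-8.952, -2.088) in the un-rotated model frame. The nearest boundary edge runs (-10.48, 0.00)→(-9.68, -4.01); distance from the point to it = 1.09 mm. The point is inside the cross-section, 1.09 mm from the nearest boundary — within the 2.4 mm shell band (3 × 0.8).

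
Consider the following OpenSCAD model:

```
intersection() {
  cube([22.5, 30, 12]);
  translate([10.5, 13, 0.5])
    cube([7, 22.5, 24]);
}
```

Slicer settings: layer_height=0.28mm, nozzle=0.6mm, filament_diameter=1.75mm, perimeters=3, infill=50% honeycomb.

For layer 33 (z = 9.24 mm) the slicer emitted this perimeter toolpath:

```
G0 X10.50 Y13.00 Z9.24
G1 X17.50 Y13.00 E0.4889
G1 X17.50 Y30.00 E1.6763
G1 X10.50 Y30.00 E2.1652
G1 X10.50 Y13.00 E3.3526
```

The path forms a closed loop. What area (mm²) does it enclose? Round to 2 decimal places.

Apply the shoelace formula to the sequence of (X, Y) vertices; enclosed area = 119.00 mm².

119.00 mm²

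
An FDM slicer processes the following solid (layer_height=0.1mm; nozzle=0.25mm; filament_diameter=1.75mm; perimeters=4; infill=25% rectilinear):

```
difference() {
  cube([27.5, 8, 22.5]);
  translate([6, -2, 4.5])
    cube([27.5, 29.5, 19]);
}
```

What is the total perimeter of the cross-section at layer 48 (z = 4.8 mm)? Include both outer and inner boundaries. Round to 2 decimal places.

28.00 mm

At z = 4.8 mm: the cube is present — its section is the full 27.5×8 rectangle (perimeter 71.00 mm); the cube at (6, -2) (footprint 27.5×29.5) is included at this height (perimeter 114.00 mm); After the difference (first − rest): starting from the 27.5×8 cube, the 27.5×29.5 cube at (6, -2) partially overlaps it — only the 172.00 mm² overlap (of its 811.25 mm²) is removed, clipping the outline — boundary = 28.00 mm. Overall, the cross-section is a single solid region. Total boundary length (outer) = 28.00 mm.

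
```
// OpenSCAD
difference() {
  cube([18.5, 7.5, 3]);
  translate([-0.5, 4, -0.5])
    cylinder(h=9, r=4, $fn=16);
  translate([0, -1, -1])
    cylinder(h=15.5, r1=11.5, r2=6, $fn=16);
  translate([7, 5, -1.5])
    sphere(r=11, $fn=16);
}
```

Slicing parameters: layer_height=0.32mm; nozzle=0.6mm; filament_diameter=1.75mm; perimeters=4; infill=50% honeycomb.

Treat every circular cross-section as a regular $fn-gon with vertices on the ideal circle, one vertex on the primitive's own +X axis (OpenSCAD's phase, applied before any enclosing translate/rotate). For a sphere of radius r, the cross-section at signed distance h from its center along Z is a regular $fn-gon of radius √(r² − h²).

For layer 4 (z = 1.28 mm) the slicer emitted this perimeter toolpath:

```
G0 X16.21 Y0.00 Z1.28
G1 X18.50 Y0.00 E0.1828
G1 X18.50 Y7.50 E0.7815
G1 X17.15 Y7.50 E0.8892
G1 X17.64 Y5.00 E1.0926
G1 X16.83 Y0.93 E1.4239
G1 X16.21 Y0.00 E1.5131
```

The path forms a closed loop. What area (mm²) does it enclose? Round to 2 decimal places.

Apply the shoelace formula to the sequence of (X, Y) vertices; enclosed area = 9.75 mm².

9.75 mm²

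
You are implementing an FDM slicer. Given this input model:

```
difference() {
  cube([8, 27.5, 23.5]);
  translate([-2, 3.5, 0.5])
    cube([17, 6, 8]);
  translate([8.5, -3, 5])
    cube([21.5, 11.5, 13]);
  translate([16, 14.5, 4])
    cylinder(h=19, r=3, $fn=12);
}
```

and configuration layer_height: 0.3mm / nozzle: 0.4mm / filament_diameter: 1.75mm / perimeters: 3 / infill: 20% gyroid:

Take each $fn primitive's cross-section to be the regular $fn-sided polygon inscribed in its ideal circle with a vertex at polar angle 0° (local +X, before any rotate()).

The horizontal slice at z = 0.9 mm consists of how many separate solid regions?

At z = 0.9 mm: the cube is present — its section is the full 8×27.5 rectangle; the 17×6 cube at (-2, 3.5) contributes its full rectangle; the cube at (8.5, -3) does not reach this height (z outside [5, 18]); the cylinder at (16, 14.5) does not reach this height (z outside [4, 23]); After the difference (first − rest): starting from the 8×27.5 cube, the 17×6 cube at (-2, 3.5) partially overlaps it — only the 48.00 mm² overlap (of its 102.00 mm²) is removed, clipping the outline — 2 connected regions. The result has 2 disconnected regions.

2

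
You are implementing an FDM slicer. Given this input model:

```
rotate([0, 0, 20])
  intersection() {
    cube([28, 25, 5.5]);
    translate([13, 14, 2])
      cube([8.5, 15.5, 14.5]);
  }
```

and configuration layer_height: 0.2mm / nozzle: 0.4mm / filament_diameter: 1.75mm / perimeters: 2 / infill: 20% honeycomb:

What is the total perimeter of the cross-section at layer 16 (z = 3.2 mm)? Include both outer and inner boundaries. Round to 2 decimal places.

39.00 mm

At z = 3.2 mm: the cube is present — its section is the full 28×25 rectangle (perimeter 106.00 mm); the 8.5×15.5 cube at (13, 14) contributes its full rectangle (perimeter 48.00 mm); After intersecting: the 8.5×15.5 cube at (13, 14) partially overlaps the 28×25 cube; clipping to the common part keeps 93.50 mm² — boundary = 39.00 mm; (rotated 20° about Z; rotation is an isometry so areas/perimeters/island counts are preserved). Overall, the cross-section is a single solid region. Total boundary length (outer) = 39.00 mm.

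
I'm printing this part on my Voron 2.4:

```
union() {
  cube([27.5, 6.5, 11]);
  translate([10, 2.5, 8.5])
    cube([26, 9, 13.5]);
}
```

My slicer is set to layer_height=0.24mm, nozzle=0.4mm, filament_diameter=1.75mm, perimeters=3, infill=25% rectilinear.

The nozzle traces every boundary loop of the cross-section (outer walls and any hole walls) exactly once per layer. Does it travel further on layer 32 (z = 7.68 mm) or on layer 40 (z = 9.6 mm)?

layer 40 (z = 9.6 mm)

Layer 32 (z = 7.68): the cube (footprint 27.5×6.5) is included at this height (perimeter 68.00 mm); the cube at (10, 2.5) is absent (z outside [8.5, 22]); Combining (union): only the 27.5×6.5 cube is present, so the union is just that shape — boundary = 68.00 mm. So its perimeter = 68.00 mm. Layer 40 (z = 9.6): the 27.5×6.5 cube contributes its full rectangle (perimeter 68.00 mm); the cube at (10, 2.5) is present — its section is the full 26×9 rectangle (perimeter 70.00 mm); Taking the union: the regions partially overlap (shared area 70.00 mm²), so the edge portions inside another operand are dropped and the merged outline is re-measured after clipping — boundary = 95.00 mm. So its perimeter = 95.00 mm. Layer 40 is larger (95.00 vs 68.00 mm).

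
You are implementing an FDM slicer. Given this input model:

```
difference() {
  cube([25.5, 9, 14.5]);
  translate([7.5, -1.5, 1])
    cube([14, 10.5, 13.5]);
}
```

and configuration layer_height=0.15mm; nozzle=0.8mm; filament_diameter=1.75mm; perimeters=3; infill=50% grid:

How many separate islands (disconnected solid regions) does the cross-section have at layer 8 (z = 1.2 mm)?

At z = 1.2 mm: the cube is present — its section is the full 25.5×9 rectangle; the cube at (7.5, -1.5) is present — its section is the full 14×10.5 rectangle; After the difference (first − rest): starting from the 25.5×9 cube, the 14×10.5 cube at (7.5, -1.5) partially overlaps it — only the 126.00 mm² overlap (of its 147.00 mm²) is removed, clipping the outline — 2 connected regions. Overall, the cross-section has 2 separate islands. Island count = 2.

2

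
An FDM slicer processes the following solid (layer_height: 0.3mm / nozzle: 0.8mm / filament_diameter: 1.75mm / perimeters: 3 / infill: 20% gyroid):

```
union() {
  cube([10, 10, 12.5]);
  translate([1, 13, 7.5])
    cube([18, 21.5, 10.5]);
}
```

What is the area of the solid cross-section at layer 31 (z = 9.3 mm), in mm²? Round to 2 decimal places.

487.00 mm²

At z = 9.3 mm: the cube is present — its section is the full 10×10 rectangle (area 100.00 mm²); the 18×21.5 cube at (1, 13) contributes its full rectangle (area 387.00 mm²); Combining (union): the 2 present regions are separate (no shared area or edge), so areas and boundary lengths simply add and each stays a separate island — area = 487.00 mm². Overall, the cross-section has 2 separate islands. Net area = 487.00 mm².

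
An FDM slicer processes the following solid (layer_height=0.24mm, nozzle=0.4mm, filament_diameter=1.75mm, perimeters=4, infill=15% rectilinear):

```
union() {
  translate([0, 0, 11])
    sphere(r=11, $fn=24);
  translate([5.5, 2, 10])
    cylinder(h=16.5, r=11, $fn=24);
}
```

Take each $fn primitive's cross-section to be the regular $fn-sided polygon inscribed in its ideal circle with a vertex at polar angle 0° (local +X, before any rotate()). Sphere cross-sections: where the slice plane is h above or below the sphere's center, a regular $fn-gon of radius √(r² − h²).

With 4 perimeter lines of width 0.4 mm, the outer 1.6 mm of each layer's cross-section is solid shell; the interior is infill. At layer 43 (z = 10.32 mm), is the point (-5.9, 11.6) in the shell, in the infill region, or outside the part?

outside

At z = 10.32 mm: the r=11 sphere contributes a regular 24-gon of circumradius √(11²−0.68²) = 10.979; the r=11 cylinder at (5.5, 2) contributes a regular 24-gon of circumradius 11; Merging all regions: the regions partially overlap (shared area 248.75 mm²), so overlapping operands fuse into one piece — 1 connected region. Overall, the cross-section is a single solid region. The nearest boundary edge runs (-5.49, 9.51)→(-2.84, 10.60); distance from the point to it = 2.09 mm. The point is not inside any of the regions above, so it lies outside the cross-section (2.09 mm from the nearest boundary).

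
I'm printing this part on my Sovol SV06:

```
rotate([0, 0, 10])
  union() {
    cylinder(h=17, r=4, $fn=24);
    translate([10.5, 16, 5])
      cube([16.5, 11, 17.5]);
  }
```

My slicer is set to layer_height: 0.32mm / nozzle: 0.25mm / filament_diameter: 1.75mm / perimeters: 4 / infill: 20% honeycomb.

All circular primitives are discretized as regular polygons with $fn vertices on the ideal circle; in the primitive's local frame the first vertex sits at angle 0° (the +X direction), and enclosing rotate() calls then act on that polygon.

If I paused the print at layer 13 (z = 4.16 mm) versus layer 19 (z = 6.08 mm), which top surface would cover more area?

Layer 13 (z = 4.16): the r=4 cylinder gives a regular 24-gon of circumradius 4 (constant along its height) (area = (24/2)·4.000²·sin(360°/24) = 49.69 mm²); the cube at (10.5, 16) does not reach this height (z outside [5, 22.5]); Taking the union: only the r=4 cylinder is present, so the union is just that shape — area = 49.69 mm²; (rotated 10° about Z; rotation is an isometry so areas/perimeters/island counts are preserved). So its area = 49.69 mm². Layer 19 (z = 6.08): the cylinder: section is a regular 24-gon, circumradius r=4 (area = (24/2)·4.000²·sin(360°/24) = 49.69 mm²); the cube at (10.5, 16) is present — its section is the full 16.5×11 rectangle (area 181.50 mm²); Combining (union): the 2 present regions are separate (no shared area or edge), so areas and boundary lengths simply add and each stays a separate island — area = 231.19 mm²; (rotated 10° about Z; rotation is an isometry so areas/perimeters/island counts are preserved). So its area = 231.19 mm². Layer 19 is larger (231.19 vs 49.69 mm²).

layer 19 (z = 6.08 mm)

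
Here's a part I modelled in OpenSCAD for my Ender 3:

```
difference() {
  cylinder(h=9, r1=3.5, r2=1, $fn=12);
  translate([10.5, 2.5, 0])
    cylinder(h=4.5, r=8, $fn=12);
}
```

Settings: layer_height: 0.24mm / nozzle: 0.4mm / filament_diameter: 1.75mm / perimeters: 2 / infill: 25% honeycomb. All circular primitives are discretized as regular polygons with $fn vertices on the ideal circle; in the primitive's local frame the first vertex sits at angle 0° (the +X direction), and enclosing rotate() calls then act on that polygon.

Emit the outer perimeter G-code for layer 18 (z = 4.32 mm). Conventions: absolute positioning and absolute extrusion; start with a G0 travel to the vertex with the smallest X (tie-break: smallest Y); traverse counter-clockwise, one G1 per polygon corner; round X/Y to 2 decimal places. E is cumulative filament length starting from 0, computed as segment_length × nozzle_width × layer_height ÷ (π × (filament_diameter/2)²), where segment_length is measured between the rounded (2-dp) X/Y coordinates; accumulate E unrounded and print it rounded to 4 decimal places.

G0 X-2.30 Y0.00 Z4.32
G1 X-1.99 Y-1.15 E0.0475
G1 X-1.15 Y-1.99 E0.0950
G1 X0.00 Y-2.30 E0.1425
G1 X1.15 Y-1.99 E0.1900
G1 X1.99 Y-1.15 E0.2374
G1 X2.30 Y0.00 E0.2850
G1 X1.99 Y1.15 E0.3325
G1 X1.15 Y1.99 E0.3799
G1 X0.00 Y2.30 E0.4275
G1 X-1.15 Y1.99 E0.4750
G1 X-1.99 Y1.15 E0.5224
G1 X-2.30 Y0.00 E0.5700

At z = 4.32 mm: the cone contributes a regular 12-gon of circumradius 2.300 (interpolated between r1=3.5 and r2=1 at t=0.480); the r=8 cylinder at (10.5, 2.5) gives a regular 12-gon of circumradius 8 (constant along its height); After the difference (first − rest): starting from the cone, the r=8 cylinder at (10.5, 2.5) misses the remaining region (no effect) — 1 connected region. The outline is a single polygon with 12 vertices. Extrusion per mm of travel: 0.4 × 0.24 / (π × 0.875²) = 0.039912. Accumulating E over each segment gives final E = 0.5700.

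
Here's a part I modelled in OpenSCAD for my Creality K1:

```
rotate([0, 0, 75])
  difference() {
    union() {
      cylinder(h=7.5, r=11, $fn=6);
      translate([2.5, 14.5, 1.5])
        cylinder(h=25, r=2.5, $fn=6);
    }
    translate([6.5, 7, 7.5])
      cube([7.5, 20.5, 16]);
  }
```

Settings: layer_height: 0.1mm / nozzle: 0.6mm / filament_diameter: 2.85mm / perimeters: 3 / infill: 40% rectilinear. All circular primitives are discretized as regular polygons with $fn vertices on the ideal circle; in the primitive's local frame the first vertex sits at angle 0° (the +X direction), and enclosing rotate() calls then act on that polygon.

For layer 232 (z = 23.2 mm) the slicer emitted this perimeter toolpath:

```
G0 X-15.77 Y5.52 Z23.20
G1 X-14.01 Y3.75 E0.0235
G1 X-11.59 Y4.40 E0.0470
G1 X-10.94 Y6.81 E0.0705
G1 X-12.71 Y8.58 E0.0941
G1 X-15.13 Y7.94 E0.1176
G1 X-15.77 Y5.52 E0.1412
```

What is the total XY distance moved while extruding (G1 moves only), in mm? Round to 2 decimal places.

15.01 mm

Sum the Euclidean lengths of each G1 segment: total = 15.01 mm.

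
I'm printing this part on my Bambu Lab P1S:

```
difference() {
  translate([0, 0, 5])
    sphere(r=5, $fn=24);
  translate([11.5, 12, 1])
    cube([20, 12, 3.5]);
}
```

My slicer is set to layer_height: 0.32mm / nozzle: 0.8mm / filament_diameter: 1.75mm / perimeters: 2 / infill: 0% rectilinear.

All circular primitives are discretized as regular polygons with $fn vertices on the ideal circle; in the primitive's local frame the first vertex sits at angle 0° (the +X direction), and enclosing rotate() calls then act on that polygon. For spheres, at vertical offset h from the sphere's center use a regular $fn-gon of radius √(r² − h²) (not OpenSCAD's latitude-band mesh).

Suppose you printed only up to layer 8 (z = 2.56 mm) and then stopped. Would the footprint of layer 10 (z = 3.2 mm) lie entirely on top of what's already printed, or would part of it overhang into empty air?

part overhangs

Compare the two slices. At z = 2.56: the sphere: section is a regular 24-gon, circumradius = √(r²−h²) = √(5²−2.44²) = 4.364 (area = (24/2)·4.364²·sin(360°/24) = 59.15 mm²); the cube at (11.5, 12) (footprint 20×12) is included at this height (area 240.00 mm²); Subtracting the remaining from the first: starting from the r=5 sphere (59.15 mm²), the 20×12 cube at (11.5, 12) misses the remaining region (no effect) — area = 59.15 mm². At z = 3.2: the sphere: section is a regular 24-gon, circumradius = √(r²−h²) = √(5²−1.8²) = 4.665 (area = (24/2)·4.665²·sin(360°/24) = 67.58 mm²); the cube at (11.5, 12) (footprint 20×12) is included at this height (area 240.00 mm²); Subtracting the remaining from the first: starting from the r=5 sphere (67.58 mm²), the 20×12 cube at (11.5, 12) misses the remaining region (no effect) — area = 67.58 mm². Checking containment: at z = 3.2 the cross-section extends beyond the z = 2.56 cross-section by about 8.43 mm².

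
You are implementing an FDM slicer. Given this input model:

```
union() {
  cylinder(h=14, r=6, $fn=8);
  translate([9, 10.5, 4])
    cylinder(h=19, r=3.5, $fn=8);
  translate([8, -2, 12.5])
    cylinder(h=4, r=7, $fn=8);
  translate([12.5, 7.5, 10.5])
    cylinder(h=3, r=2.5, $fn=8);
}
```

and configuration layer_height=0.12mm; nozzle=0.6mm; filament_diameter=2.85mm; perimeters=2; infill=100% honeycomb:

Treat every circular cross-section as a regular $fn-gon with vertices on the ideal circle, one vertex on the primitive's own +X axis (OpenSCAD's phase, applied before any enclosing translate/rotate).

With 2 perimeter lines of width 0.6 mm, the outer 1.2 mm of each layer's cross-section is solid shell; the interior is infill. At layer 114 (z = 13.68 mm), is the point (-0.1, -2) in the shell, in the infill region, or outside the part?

infill

At z = 13.68 mm: the cylinder: section is a regular 8-gon, circumradius r=6; the r=3.5 cylinder at (9, 10.5) contributes a regular 8-gon of circumradius 3.5; the r=7 cylinder at (8, -2) gives a regular 8-gon of circumradius 7 (constant along its height); the cylinder at (12.5, 7.5) is absent (z outside [10.5, 13.5]); Merging all regions: the regions partially overlap (shared area 25.79 mm²), so overlapping operands fuse into one piece — 2 connected regions. Overall, the cross-section has 2 separate islands. The nearest boundary edge runs (-0.00, -6.00)→(-4.24, -4.24); distance from the point to it = 3.66 mm. (Shell/infill is judged within the island containing the point — the largest one.) The point is inside the cross-section and 3.66 mm from the nearest boundary — more than the 1.2 mm shell width (2 × 0.6), so it's in the infill interior.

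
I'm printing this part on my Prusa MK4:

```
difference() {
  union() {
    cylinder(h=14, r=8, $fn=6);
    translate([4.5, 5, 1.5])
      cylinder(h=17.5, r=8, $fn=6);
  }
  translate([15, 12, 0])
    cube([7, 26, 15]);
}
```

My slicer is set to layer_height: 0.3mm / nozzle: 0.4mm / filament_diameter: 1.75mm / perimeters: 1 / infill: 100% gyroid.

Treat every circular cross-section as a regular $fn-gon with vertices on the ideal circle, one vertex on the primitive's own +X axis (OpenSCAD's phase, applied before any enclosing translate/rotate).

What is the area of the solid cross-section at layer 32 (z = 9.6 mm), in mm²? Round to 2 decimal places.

260.56 mm²

At z = 9.6 mm: the cylinder: section is a regular 6-gon, circumradius r=8 (area = (6/2)·8.000²·sin(360°/6) = 166.28 mm²); the r=8 cylinder at (4.5, 5) gives a regular 6-gon of circumradius 8 (constant along its height) (area = (6/2)·8.000²·sin(360°/6) = 166.28 mm²); Combining (union): the regions partially overlap — summed areas 332.55 mm² minus the doubly-counted overlap 71.99 mm² gives 260.56 mm² — area = 260.56 mm²; the cube at (15, 12) (footprint 7×26) is included at this height (area 182.00 mm²); Taking the first minus the rest: starting from the result so far (260.56 mm²), the 7×26 cube at (15, 12) misses the remaining region (no effect) — area = 260.56 mm². Overall, the cross-section is a single solid region. Net area = 260.56 mm².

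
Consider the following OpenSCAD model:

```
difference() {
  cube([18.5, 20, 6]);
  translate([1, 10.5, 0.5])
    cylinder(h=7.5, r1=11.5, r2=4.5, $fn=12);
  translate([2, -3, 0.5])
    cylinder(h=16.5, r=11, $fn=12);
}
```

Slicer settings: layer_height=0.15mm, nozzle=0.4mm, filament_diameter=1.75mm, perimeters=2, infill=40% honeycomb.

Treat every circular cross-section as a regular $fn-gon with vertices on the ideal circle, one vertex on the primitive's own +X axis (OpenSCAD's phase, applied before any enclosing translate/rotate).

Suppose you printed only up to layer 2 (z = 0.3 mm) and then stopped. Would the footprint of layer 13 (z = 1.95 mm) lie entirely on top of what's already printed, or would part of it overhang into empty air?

entirely on top

Compare the two slices. At z = 0.3: the 18.5×20 cube contributes its full rectangle (area 370.00 mm²); the cone at (1, 10.5) is absent (z outside [0.5, 8]); the cylinder at (2, -3) is absent (z outside [0.5, 17]); Subtracting the remaining from the first: none of the subtracted shapes is present at this height, so the 18.5×20 cube is unchanged — area = 370.00 mm². At z = 1.95: the cube (footprint 18.5×20) is included at this height (area 370.00 mm²); the cone at (1, 10.5) contributes a regular 12-gon of circumradius 10.147 (interpolated between r1=11.5 and r2=4.5 at t=0.193) (area = (12/2)·10.147²·sin(360°/12) = 308.86 mm²); the r=11 cylinder at (2, -3) gives a regular 12-gon of circumradius 11 (constant along its height) (area = (12/2)·11.000²·sin(360°/12) = 363.00 mm²); Subtracting the remaining from the first: starting from the 18.5×20 cube (370.00 mm²), the cone at (1, 10.5) partially overlaps it — only the 173.16 mm² overlap (of its 308.86 mm²) is removed, clipping the outline; the r=11 cylinder at (2, -3) partially overlaps it — only the 25.33 mm² overlap (of its 363.00 mm²) is removed, clipping the outline — area = 171.51 mm². Checking containment: the cross-section at z = 1.95 is a subset of the cross-section at z = 0.3.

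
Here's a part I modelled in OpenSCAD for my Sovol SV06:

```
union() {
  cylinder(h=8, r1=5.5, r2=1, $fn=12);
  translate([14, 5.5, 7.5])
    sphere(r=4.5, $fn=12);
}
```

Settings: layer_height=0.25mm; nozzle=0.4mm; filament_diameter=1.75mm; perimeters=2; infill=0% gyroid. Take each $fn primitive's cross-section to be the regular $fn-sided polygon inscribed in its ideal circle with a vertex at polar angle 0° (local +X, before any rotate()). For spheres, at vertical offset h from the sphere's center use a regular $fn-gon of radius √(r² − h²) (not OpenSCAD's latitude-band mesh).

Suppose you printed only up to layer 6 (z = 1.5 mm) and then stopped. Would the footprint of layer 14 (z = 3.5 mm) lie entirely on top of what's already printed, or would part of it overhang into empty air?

part overhangs

Compare the two slices. At z = 1.5: the cone: at t=0.188 of its height the radius interpolates to r₁+(r₂−r₁)t = 4.656, giving a regular 12-gon of that circumradius (area = (12/2)·4.656²·sin(360°/12) = 65.04 mm²); the sphere at (14, 5.5) is absent (|z−center|=6.000 > r=4.5); Combining (union): only the cone is present, so the union is just that shape — area = 65.04 mm². At z = 3.5: the cone: at t=0.438 of its height the radius interpolates to r₁+(r₂−r₁)t = 3.531, giving a regular 12-gon of that circumradius (area = (12/2)·3.531²·sin(360°/12) = 37.41 mm²); the r=4.5 sphere at (14, 5.5) contributes a regular 12-gon of circumradius √(4.5²−4²) = 2.062 (area = (12/2)·2.062²·sin(360°/12) = 12.75 mm²); Taking the union: the 2 present regions are separate (no shared area or edge), so areas and boundary lengths simply add and each stays a separate island — area = 50.16 mm². Checking containment: at z = 3.5 the cross-section extends beyond the z = 1.5 cross-section by about 12.75 mm².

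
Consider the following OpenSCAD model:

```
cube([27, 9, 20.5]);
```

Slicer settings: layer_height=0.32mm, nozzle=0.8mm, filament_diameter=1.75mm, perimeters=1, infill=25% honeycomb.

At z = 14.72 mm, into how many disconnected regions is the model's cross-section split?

At z = 14.72 mm: the cube is present — its section is the full 27×9 rectangle. The result has 1 disconnected region.

1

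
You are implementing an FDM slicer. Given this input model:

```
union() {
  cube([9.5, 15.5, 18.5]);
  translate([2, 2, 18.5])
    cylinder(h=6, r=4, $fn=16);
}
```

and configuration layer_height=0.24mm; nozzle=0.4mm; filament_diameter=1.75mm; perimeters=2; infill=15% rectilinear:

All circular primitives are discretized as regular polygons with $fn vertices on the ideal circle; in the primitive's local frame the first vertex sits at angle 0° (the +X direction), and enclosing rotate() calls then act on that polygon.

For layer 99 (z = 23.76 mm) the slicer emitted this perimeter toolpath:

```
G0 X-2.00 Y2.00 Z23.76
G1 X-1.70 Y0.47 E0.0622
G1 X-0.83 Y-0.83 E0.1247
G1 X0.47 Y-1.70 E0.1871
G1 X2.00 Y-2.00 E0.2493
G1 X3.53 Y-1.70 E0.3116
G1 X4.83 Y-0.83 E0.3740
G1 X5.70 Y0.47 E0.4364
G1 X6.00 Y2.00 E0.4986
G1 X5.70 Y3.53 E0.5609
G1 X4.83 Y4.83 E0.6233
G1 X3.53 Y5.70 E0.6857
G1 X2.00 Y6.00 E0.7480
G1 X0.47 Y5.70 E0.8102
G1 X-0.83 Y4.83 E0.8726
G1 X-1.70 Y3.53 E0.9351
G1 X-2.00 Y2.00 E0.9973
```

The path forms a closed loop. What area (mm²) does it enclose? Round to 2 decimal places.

49.04 mm²

Apply the shoelace formula to the sequence of (X, Y) vertices; enclosed area = 49.04 mm².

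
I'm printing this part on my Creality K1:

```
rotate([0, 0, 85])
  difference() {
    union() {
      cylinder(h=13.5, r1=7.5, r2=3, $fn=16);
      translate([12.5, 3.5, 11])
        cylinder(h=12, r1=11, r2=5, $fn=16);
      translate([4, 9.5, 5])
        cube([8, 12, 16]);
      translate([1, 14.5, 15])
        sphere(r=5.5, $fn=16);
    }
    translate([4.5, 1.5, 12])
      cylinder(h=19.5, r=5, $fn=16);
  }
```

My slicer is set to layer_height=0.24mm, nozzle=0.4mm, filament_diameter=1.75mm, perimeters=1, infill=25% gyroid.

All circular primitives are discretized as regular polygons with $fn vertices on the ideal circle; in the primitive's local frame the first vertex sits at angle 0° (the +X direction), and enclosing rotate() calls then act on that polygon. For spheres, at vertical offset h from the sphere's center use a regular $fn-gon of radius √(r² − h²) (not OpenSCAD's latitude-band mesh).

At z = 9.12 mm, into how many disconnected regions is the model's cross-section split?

At z = 9.12 mm: the cone (r1=7.5→r2=3) has section circumradius 4.460 here — a regular 16-gon; the cone at (12.5, 3.5) does not reach this height (z outside [11, 23]); the cube at (4, 9.5) is present — its section is the full 8×12 rectangle; the sphere at (1, 14.5) is absent (|z−center|=5.880 > r=5.5); Combining (union): the 2 present regions are separate (no shared area or edge), so areas and boundary lengths simply add and each stays a separate island — 2 connected regions; the cylinder at (4.5, 1.5) is absent (z outside [12, 31.5]); Taking the first minus the rest: none of the subtracted shapes is present at this height, so that combined region is unchanged — 2 connected regions; (whole slice rotated 85° about Z — lengths, areas and connectivity unchanged). The result has 2 disconnected regions.

2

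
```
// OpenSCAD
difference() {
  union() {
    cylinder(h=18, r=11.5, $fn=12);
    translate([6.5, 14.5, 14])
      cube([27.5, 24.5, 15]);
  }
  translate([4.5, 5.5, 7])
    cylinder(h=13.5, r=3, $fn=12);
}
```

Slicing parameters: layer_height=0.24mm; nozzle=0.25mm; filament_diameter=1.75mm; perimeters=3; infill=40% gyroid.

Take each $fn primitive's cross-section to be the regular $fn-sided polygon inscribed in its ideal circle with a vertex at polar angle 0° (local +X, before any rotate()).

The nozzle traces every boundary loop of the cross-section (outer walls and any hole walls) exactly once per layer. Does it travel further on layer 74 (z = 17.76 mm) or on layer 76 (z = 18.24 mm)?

Layer 74 (z = 17.76): the r=11.5 cylinder gives a regular 12-gon of circumradius 11.5 (constant along its height) (perimeter = 2·12·11.500·sin(180°/12) = 71.43 mm); the cube at (6.5, 14.5) (footprint 27.5×24.5) is included at this height (perimeter 104.00 mm); Taking the union: the 2 present regions are separate (no shared area or edge), so areas and boundary lengths simply add and each stays a separate island — boundary = 175.43 mm; the cylinder at (4.5, 5.5): section is a regular 12-gon, circumradius r=3 (perimeter = 2·12·3.000·sin(180°/12) = 18.63 mm); Taking the first minus the rest: starting from the result so far, the r=3 cylinder at (4.5, 5.5) lies wholly inside it (removes its full 27.00 mm² and its 18.63 mm outline becomes a hole wall) — boundary (outer + 1 inner loop) = 194.07 mm. So its perimeter = 194.07 mm. Layer 76 (z = 18.24): the cylinder is absent (z outside [0, 18]); the 27.5×24.5 cube at (6.5, 14.5) contributes its full rectangle (perimeter 104.00 mm); Merging all regions: only the 27.5×24.5 cube at (6.5, 14.5) is present, so the union is just that shape — boundary = 104.00 mm; the r=3 cylinder at (4.5, 5.5) contributes a regular 12-gon of circumradius 3 (perimeter = 2·12·3.000·sin(180°/12) = 18.63 mm); After the difference (first − rest): starting from that combined region, the r=3 cylinder at (4.5, 5.5) misses the remaining region (no effect) — boundary = 104.00 mm. So its perimeter = 104.00 mm. Layer 74 is larger (194.07 vs 104.00 mm).

layer 74 (z = 17.76 mm)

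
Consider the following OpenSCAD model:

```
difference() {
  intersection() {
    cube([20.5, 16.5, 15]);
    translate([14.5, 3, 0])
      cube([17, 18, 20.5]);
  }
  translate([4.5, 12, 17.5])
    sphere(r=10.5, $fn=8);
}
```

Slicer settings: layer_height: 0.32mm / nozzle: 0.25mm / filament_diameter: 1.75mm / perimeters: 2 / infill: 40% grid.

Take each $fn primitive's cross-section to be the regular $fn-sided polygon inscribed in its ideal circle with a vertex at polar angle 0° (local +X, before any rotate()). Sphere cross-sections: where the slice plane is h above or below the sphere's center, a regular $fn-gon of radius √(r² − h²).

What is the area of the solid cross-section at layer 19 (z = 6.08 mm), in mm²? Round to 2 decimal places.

At z = 6.08 mm: the cube (footprint 20.5×16.5) is included at this height (area 338.25 mm²); the 17×18 cube at (14.5, 3) contributes its full rectangle (area 306.00 mm²); Taking the intersection: the 17×18 cube at (14.5, 3) partially overlaps the 20.5×16.5 cube; clipping to the common part keeps 81.00 mm² — area = 81.00 mm²; the sphere at (4.5, 12) is absent (|z−center|=11.420 > r=10.5); Taking the first minus the rest: none of the subtracted shapes is present at this height, so the result so far is unchanged — area = 81.00 mm². Overall, the cross-section is a single solid region. Net area = 81.00 mm².

81.00 mm²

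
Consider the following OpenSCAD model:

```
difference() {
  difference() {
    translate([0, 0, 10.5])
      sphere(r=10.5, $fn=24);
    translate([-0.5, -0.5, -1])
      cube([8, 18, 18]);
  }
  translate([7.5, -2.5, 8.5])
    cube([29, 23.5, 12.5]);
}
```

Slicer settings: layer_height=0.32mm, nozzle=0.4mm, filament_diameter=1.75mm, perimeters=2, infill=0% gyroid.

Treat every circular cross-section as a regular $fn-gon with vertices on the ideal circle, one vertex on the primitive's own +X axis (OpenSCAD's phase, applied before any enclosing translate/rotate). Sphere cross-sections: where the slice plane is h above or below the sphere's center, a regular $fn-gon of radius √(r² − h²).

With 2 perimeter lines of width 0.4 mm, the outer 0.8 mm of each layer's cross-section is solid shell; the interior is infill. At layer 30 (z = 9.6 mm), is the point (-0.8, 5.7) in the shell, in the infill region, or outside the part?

At z = 9.6 mm: the sphere: section is a regular 24-gon, circumradius = √(r²−h²) = √(10.5²−0.9²) = 10.461; the cube at (-0.5, -0.5) is present — its section is the full 8×18 rectangle; Subtracting the remaining from the first: starting from the r=10.5 sphere, the 8×18 cube at (-0.5, -0.5) partially overlaps it — only the 79.81 mm² overlap (of its 144.00 mm²) is removed, clipping the outline — 1 connected region; the 29×23.5 cube at (7.5, -2.5) contributes its full rectangle; Subtracting the remaining from the first: starting from that combined region, the 29×23.5 cube at (7.5, -2.5) partially overlaps it — only the 21.37 mm² overlap (of its 681.50 mm²) is removed, clipping the outline — 1 connected region. Overall, the cross-section is a single solid region. The nearest boundary edge runs (-0.50, 10.40)→(-0.50, -0.50); distance from the point to it = 0.30 mm. The point is inside the cross-section, 0.30 mm from the nearest boundary — within the 0.8 mm shell band (2 × 0.4).

shell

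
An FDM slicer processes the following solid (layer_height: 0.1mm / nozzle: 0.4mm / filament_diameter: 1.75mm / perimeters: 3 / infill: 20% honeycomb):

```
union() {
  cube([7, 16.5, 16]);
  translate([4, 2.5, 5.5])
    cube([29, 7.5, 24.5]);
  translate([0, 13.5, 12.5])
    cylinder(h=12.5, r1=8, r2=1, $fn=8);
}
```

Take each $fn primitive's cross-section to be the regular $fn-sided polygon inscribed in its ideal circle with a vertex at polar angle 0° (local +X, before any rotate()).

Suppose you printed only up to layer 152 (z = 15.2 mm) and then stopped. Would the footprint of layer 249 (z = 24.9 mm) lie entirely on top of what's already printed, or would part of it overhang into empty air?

entirely on top

Compare the two slices. At z = 15.2: the cube (footprint 7×16.5) is included at this height (area 115.50 mm²); the cube at (4, 2.5) (footprint 29×7.5) is included at this height (area 217.50 mm²); the cone at (0, 13.5) (r1=8→r2=1) has section circumradius 6.488 here — a regular 8-gon (area = (8/2)·6.488²·sin(360°/8) = 119.06 mm²); Taking the union: the regions partially overlap — summed areas 452.06 mm² minus the doubly-counted overlap 69.87 mm² gives 382.20 mm² — area = 382.20 mm². At z = 24.9: the cube is not intersected at this z (z outside [0, 16]); the cube at (4, 2.5) (footprint 29×7.5) is included at this height (area 217.50 mm²); the cone at (0, 13.5): at t=0.992 of its height the radius interpolates to r₁+(r₂−r₁)t = 1.056, giving a regular 8-gon of that circumradius (area = (8/2)·1.056²·sin(360°/8) = 3.15 mm²); Merging all regions: the 2 present regions are separate (no shared area or edge), so areas and boundary lengths simply add and each stays a separate island — area = 220.65 mm². Checking containment: the cross-section at z = 24.9 is a subset of the cross-section at z = 15.2.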